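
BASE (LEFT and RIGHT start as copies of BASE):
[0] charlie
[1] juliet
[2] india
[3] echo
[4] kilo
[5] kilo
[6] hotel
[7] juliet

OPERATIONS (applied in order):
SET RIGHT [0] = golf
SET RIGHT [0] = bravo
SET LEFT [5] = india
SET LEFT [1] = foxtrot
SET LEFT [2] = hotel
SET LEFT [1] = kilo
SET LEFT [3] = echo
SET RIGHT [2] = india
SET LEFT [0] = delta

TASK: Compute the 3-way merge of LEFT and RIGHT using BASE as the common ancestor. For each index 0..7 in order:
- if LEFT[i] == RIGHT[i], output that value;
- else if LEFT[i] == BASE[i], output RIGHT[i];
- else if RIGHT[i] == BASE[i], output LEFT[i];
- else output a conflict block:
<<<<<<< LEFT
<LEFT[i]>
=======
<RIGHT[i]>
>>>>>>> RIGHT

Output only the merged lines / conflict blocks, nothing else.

Answer: <<<<<<< LEFT
delta
=======
bravo
>>>>>>> RIGHT
kilo
hotel
echo
kilo
india
hotel
juliet

Derivation:
Final LEFT:  [delta, kilo, hotel, echo, kilo, india, hotel, juliet]
Final RIGHT: [bravo, juliet, india, echo, kilo, kilo, hotel, juliet]
i=0: BASE=charlie L=delta R=bravo all differ -> CONFLICT
i=1: L=kilo, R=juliet=BASE -> take LEFT -> kilo
i=2: L=hotel, R=india=BASE -> take LEFT -> hotel
i=3: L=echo R=echo -> agree -> echo
i=4: L=kilo R=kilo -> agree -> kilo
i=5: L=india, R=kilo=BASE -> take LEFT -> india
i=6: L=hotel R=hotel -> agree -> hotel
i=7: L=juliet R=juliet -> agree -> juliet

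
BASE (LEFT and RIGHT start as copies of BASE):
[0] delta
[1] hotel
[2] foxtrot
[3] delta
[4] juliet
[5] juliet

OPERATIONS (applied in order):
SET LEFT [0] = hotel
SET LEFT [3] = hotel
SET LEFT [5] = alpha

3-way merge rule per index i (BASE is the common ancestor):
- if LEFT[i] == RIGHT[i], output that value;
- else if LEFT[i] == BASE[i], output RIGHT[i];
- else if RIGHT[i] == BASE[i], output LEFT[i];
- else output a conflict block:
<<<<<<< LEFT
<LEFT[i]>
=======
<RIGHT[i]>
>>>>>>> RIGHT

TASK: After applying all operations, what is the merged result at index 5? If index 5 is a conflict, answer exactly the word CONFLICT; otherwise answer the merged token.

Final LEFT:  [hotel, hotel, foxtrot, hotel, juliet, alpha]
Final RIGHT: [delta, hotel, foxtrot, delta, juliet, juliet]
i=0: L=hotel, R=delta=BASE -> take LEFT -> hotel
i=1: L=hotel R=hotel -> agree -> hotel
i=2: L=foxtrot R=foxtrot -> agree -> foxtrot
i=3: L=hotel, R=delta=BASE -> take LEFT -> hotel
i=4: L=juliet R=juliet -> agree -> juliet
i=5: L=alpha, R=juliet=BASE -> take LEFT -> alpha
Index 5 -> alpha

Answer: alpha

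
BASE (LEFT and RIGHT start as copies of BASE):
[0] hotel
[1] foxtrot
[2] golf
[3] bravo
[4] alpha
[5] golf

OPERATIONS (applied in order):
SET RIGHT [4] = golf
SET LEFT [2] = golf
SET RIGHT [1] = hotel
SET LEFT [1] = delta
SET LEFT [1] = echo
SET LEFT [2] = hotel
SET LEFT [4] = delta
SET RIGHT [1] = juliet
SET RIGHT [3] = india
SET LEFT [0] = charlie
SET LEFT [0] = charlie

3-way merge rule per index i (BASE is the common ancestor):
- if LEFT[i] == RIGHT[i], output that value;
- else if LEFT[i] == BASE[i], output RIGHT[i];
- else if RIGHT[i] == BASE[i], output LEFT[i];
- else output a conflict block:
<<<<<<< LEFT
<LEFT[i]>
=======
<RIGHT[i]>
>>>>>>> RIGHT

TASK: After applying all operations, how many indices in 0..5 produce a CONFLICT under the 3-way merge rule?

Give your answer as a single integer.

Answer: 2

Derivation:
Final LEFT:  [charlie, echo, hotel, bravo, delta, golf]
Final RIGHT: [hotel, juliet, golf, india, golf, golf]
i=0: L=charlie, R=hotel=BASE -> take LEFT -> charlie
i=1: BASE=foxtrot L=echo R=juliet all differ -> CONFLICT
i=2: L=hotel, R=golf=BASE -> take LEFT -> hotel
i=3: L=bravo=BASE, R=india -> take RIGHT -> india
i=4: BASE=alpha L=delta R=golf all differ -> CONFLICT
i=5: L=golf R=golf -> agree -> golf
Conflict count: 2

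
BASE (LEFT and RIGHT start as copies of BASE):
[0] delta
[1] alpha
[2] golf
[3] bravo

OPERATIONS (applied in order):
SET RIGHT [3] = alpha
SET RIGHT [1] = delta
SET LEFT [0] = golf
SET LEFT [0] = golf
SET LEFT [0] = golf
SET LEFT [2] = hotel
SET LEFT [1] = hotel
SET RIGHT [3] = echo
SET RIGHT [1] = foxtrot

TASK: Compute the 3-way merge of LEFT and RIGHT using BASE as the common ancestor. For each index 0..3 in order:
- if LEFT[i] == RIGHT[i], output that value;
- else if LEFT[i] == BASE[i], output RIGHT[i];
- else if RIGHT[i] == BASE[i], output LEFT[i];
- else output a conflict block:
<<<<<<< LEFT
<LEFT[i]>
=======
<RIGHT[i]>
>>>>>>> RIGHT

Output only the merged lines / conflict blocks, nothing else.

Answer: golf
<<<<<<< LEFT
hotel
=======
foxtrot
>>>>>>> RIGHT
hotel
echo

Derivation:
Final LEFT:  [golf, hotel, hotel, bravo]
Final RIGHT: [delta, foxtrot, golf, echo]
i=0: L=golf, R=delta=BASE -> take LEFT -> golf
i=1: BASE=alpha L=hotel R=foxtrot all differ -> CONFLICT
i=2: L=hotel, R=golf=BASE -> take LEFT -> hotel
i=3: L=bravo=BASE, R=echo -> take RIGHT -> echo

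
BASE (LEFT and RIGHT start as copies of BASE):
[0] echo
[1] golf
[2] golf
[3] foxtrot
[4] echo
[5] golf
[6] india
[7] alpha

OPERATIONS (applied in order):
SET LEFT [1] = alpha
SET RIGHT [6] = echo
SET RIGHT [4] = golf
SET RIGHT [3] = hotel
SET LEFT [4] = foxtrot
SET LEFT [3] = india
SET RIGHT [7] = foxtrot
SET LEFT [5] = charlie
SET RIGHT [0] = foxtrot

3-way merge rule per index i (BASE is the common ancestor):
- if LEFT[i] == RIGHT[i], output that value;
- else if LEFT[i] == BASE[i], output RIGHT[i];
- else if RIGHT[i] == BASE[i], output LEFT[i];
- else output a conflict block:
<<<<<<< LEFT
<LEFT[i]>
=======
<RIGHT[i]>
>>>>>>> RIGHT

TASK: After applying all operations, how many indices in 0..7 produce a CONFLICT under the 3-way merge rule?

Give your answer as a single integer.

Final LEFT:  [echo, alpha, golf, india, foxtrot, charlie, india, alpha]
Final RIGHT: [foxtrot, golf, golf, hotel, golf, golf, echo, foxtrot]
i=0: L=echo=BASE, R=foxtrot -> take RIGHT -> foxtrot
i=1: L=alpha, R=golf=BASE -> take LEFT -> alpha
i=2: L=golf R=golf -> agree -> golf
i=3: BASE=foxtrot L=india R=hotel all differ -> CONFLICT
i=4: BASE=echo L=foxtrot R=golf all differ -> CONFLICT
i=5: L=charlie, R=golf=BASE -> take LEFT -> charlie
i=6: L=india=BASE, R=echo -> take RIGHT -> echo
i=7: L=alpha=BASE, R=foxtrot -> take RIGHT -> foxtrot
Conflict count: 2

Answer: 2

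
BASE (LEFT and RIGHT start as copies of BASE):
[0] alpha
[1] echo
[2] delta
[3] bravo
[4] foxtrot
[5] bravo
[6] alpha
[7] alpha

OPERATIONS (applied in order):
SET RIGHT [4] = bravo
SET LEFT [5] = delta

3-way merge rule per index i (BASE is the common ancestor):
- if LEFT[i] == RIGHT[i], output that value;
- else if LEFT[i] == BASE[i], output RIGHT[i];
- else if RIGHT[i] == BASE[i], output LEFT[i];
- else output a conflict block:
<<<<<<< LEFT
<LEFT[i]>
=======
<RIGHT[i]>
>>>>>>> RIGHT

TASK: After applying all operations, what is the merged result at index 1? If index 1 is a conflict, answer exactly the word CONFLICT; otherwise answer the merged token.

Answer: echo

Derivation:
Final LEFT:  [alpha, echo, delta, bravo, foxtrot, delta, alpha, alpha]
Final RIGHT: [alpha, echo, delta, bravo, bravo, bravo, alpha, alpha]
i=0: L=alpha R=alpha -> agree -> alpha
i=1: L=echo R=echo -> agree -> echo
i=2: L=delta R=delta -> agree -> delta
i=3: L=bravo R=bravo -> agree -> bravo
i=4: L=foxtrot=BASE, R=bravo -> take RIGHT -> bravo
i=5: L=delta, R=bravo=BASE -> take LEFT -> delta
i=6: L=alpha R=alpha -> agree -> alpha
i=7: L=alpha R=alpha -> agree -> alpha
Index 1 -> echo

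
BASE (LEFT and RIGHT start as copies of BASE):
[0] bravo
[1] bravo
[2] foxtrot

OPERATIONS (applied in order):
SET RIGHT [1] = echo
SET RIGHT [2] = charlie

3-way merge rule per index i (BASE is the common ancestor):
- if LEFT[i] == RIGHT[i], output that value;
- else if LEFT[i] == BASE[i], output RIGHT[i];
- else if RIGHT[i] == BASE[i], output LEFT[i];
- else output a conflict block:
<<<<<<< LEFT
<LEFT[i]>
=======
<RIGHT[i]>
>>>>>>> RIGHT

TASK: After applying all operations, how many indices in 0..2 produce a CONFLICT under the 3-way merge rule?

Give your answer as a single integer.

Answer: 0

Derivation:
Final LEFT:  [bravo, bravo, foxtrot]
Final RIGHT: [bravo, echo, charlie]
i=0: L=bravo R=bravo -> agree -> bravo
i=1: L=bravo=BASE, R=echo -> take RIGHT -> echo
i=2: L=foxtrot=BASE, R=charlie -> take RIGHT -> charlie
Conflict count: 0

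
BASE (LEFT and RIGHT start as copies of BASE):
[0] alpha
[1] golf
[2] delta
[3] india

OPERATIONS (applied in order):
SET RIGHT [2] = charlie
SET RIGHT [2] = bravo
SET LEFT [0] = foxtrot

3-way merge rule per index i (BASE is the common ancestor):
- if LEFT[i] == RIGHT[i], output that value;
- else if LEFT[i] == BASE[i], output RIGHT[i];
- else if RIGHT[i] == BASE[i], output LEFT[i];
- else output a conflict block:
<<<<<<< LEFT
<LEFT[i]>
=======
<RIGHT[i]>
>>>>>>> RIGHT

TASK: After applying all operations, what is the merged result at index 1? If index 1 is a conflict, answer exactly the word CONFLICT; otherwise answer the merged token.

Answer: golf

Derivation:
Final LEFT:  [foxtrot, golf, delta, india]
Final RIGHT: [alpha, golf, bravo, india]
i=0: L=foxtrot, R=alpha=BASE -> take LEFT -> foxtrot
i=1: L=golf R=golf -> agree -> golf
i=2: L=delta=BASE, R=bravo -> take RIGHT -> bravo
i=3: L=india R=india -> agree -> india
Index 1 -> golf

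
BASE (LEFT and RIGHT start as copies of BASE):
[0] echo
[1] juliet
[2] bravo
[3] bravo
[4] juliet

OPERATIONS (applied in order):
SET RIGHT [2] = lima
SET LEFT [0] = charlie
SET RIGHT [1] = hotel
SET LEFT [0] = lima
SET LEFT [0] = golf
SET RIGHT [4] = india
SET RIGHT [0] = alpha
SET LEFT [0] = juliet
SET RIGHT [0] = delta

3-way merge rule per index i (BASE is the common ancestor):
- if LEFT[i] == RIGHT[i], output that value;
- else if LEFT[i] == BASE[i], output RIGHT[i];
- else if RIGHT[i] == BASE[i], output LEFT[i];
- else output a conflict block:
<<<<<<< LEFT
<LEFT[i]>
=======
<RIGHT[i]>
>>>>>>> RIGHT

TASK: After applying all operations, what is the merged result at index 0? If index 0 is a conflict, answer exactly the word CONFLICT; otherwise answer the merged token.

Final LEFT:  [juliet, juliet, bravo, bravo, juliet]
Final RIGHT: [delta, hotel, lima, bravo, india]
i=0: BASE=echo L=juliet R=delta all differ -> CONFLICT
i=1: L=juliet=BASE, R=hotel -> take RIGHT -> hotel
i=2: L=bravo=BASE, R=lima -> take RIGHT -> lima
i=3: L=bravo R=bravo -> agree -> bravo
i=4: L=juliet=BASE, R=india -> take RIGHT -> india
Index 0 -> CONFLICT

Answer: CONFLICT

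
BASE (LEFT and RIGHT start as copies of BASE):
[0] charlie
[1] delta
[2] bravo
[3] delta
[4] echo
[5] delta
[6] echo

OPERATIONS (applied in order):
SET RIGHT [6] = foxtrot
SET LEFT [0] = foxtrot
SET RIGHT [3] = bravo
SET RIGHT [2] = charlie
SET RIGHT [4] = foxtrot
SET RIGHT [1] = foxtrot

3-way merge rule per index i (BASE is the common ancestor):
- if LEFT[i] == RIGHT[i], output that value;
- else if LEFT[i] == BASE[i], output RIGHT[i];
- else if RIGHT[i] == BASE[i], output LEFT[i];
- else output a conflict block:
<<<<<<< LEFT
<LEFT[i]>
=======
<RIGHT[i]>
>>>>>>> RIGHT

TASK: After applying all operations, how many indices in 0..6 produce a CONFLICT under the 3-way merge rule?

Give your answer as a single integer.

Answer: 0

Derivation:
Final LEFT:  [foxtrot, delta, bravo, delta, echo, delta, echo]
Final RIGHT: [charlie, foxtrot, charlie, bravo, foxtrot, delta, foxtrot]
i=0: L=foxtrot, R=charlie=BASE -> take LEFT -> foxtrot
i=1: L=delta=BASE, R=foxtrot -> take RIGHT -> foxtrot
i=2: L=bravo=BASE, R=charlie -> take RIGHT -> charlie
i=3: L=delta=BASE, R=bravo -> take RIGHT -> bravo
i=4: L=echo=BASE, R=foxtrot -> take RIGHT -> foxtrot
i=5: L=delta R=delta -> agree -> delta
i=6: L=echo=BASE, R=foxtrot -> take RIGHT -> foxtrot
Conflict count: 0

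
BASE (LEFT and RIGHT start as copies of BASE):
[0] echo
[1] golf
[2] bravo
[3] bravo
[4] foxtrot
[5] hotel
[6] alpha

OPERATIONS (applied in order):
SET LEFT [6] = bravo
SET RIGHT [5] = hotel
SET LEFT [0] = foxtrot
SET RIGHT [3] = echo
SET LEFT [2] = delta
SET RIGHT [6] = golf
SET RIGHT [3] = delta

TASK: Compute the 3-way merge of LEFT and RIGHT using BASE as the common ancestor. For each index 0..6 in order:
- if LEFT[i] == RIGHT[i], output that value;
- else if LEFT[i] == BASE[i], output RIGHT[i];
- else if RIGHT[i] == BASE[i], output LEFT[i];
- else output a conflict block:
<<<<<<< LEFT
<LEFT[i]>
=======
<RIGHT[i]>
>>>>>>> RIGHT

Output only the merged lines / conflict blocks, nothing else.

Final LEFT:  [foxtrot, golf, delta, bravo, foxtrot, hotel, bravo]
Final RIGHT: [echo, golf, bravo, delta, foxtrot, hotel, golf]
i=0: L=foxtrot, R=echo=BASE -> take LEFT -> foxtrot
i=1: L=golf R=golf -> agree -> golf
i=2: L=delta, R=bravo=BASE -> take LEFT -> delta
i=3: L=bravo=BASE, R=delta -> take RIGHT -> delta
i=4: L=foxtrot R=foxtrot -> agree -> foxtrot
i=5: L=hotel R=hotel -> agree -> hotel
i=6: BASE=alpha L=bravo R=golf all differ -> CONFLICT

Answer: foxtrot
golf
delta
delta
foxtrot
hotel
<<<<<<< LEFT
bravo
=======
golf
>>>>>>> RIGHT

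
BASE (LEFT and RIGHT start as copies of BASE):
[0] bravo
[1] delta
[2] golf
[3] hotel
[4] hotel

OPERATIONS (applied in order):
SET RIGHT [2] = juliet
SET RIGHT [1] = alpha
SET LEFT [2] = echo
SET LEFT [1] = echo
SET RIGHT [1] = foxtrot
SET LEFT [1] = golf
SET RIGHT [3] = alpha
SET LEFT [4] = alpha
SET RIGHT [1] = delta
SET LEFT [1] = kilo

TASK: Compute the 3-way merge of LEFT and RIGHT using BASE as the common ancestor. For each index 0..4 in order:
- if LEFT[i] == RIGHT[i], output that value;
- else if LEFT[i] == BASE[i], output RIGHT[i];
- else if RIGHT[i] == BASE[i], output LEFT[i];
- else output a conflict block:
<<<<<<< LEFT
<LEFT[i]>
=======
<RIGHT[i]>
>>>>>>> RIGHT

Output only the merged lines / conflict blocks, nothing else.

Final LEFT:  [bravo, kilo, echo, hotel, alpha]
Final RIGHT: [bravo, delta, juliet, alpha, hotel]
i=0: L=bravo R=bravo -> agree -> bravo
i=1: L=kilo, R=delta=BASE -> take LEFT -> kilo
i=2: BASE=golf L=echo R=juliet all differ -> CONFLICT
i=3: L=hotel=BASE, R=alpha -> take RIGHT -> alpha
i=4: L=alpha, R=hotel=BASE -> take LEFT -> alpha

Answer: bravo
kilo
<<<<<<< LEFT
echo
=======
juliet
>>>>>>> RIGHT
alpha
alpha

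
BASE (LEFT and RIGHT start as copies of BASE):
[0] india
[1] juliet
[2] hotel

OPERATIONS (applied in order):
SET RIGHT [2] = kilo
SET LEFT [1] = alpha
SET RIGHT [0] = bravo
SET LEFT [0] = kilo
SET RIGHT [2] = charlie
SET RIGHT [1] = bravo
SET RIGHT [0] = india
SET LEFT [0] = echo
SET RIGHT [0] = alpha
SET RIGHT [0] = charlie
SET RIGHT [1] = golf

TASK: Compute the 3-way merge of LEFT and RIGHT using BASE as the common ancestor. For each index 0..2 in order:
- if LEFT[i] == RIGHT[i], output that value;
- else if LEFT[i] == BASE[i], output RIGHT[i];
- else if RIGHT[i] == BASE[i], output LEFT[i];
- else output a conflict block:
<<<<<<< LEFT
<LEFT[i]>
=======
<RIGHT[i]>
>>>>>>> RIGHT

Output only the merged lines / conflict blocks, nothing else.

Final LEFT:  [echo, alpha, hotel]
Final RIGHT: [charlie, golf, charlie]
i=0: BASE=india L=echo R=charlie all differ -> CONFLICT
i=1: BASE=juliet L=alpha R=golf all differ -> CONFLICT
i=2: L=hotel=BASE, R=charlie -> take RIGHT -> charlie

Answer: <<<<<<< LEFT
echo
=======
charlie
>>>>>>> RIGHT
<<<<<<< LEFT
alpha
=======
golf
>>>>>>> RIGHT
charlie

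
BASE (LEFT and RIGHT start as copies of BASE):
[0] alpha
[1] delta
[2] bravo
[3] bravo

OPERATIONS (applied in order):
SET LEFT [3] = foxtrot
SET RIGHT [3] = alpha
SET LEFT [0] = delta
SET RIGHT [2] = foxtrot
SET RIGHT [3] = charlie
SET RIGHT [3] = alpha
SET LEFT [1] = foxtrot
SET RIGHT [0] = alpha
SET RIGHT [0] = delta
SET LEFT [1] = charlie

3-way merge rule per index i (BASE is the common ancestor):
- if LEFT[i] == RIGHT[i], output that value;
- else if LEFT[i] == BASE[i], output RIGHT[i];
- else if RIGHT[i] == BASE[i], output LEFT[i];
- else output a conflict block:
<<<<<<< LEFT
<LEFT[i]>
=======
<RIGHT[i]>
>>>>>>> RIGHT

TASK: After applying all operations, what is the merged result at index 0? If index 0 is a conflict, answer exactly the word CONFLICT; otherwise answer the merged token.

Answer: delta

Derivation:
Final LEFT:  [delta, charlie, bravo, foxtrot]
Final RIGHT: [delta, delta, foxtrot, alpha]
i=0: L=delta R=delta -> agree -> delta
i=1: L=charlie, R=delta=BASE -> take LEFT -> charlie
i=2: L=bravo=BASE, R=foxtrot -> take RIGHT -> foxtrot
i=3: BASE=bravo L=foxtrot R=alpha all differ -> CONFLICT
Index 0 -> delta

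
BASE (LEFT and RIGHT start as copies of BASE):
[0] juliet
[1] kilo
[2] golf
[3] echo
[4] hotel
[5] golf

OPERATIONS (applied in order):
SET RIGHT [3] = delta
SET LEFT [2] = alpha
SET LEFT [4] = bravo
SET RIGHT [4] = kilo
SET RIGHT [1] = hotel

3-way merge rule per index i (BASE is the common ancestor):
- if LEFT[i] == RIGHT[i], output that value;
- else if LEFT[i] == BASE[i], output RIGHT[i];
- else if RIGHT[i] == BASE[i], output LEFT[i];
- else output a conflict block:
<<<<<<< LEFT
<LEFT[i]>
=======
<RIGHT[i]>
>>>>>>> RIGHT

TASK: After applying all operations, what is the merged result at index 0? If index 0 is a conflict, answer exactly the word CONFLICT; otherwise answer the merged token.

Final LEFT:  [juliet, kilo, alpha, echo, bravo, golf]
Final RIGHT: [juliet, hotel, golf, delta, kilo, golf]
i=0: L=juliet R=juliet -> agree -> juliet
i=1: L=kilo=BASE, R=hotel -> take RIGHT -> hotel
i=2: L=alpha, R=golf=BASE -> take LEFT -> alpha
i=3: L=echo=BASE, R=delta -> take RIGHT -> delta
i=4: BASE=hotel L=bravo R=kilo all differ -> CONFLICT
i=5: L=golf R=golf -> agree -> golf
Index 0 -> juliet

Answer: juliet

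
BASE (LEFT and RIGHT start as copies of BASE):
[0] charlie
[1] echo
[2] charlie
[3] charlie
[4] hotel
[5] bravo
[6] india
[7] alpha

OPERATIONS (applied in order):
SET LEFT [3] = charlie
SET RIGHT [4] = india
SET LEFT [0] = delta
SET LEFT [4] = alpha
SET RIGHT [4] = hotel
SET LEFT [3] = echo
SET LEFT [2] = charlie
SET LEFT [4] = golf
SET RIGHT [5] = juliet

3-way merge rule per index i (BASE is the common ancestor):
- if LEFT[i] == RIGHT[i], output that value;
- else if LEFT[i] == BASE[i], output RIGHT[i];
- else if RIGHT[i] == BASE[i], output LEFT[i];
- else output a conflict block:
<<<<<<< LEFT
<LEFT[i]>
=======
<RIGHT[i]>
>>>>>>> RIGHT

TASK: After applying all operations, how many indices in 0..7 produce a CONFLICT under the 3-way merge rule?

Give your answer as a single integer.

Answer: 0

Derivation:
Final LEFT:  [delta, echo, charlie, echo, golf, bravo, india, alpha]
Final RIGHT: [charlie, echo, charlie, charlie, hotel, juliet, india, alpha]
i=0: L=delta, R=charlie=BASE -> take LEFT -> delta
i=1: L=echo R=echo -> agree -> echo
i=2: L=charlie R=charlie -> agree -> charlie
i=3: L=echo, R=charlie=BASE -> take LEFT -> echo
i=4: L=golf, R=hotel=BASE -> take LEFT -> golf
i=5: L=bravo=BASE, R=juliet -> take RIGHT -> juliet
i=6: L=india R=india -> agree -> india
i=7: L=alpha R=alpha -> agree -> alpha
Conflict count: 0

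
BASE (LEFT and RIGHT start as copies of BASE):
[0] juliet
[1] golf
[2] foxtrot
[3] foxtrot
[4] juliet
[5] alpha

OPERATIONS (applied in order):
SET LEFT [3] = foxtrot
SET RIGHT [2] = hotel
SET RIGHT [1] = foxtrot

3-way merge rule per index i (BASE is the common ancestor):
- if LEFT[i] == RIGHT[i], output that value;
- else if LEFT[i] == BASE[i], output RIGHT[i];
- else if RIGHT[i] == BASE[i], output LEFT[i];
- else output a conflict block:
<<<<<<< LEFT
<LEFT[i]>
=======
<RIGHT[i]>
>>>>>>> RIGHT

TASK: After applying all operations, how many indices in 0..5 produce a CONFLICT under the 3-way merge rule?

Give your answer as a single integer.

Final LEFT:  [juliet, golf, foxtrot, foxtrot, juliet, alpha]
Final RIGHT: [juliet, foxtrot, hotel, foxtrot, juliet, alpha]
i=0: L=juliet R=juliet -> agree -> juliet
i=1: L=golf=BASE, R=foxtrot -> take RIGHT -> foxtrot
i=2: L=foxtrot=BASE, R=hotel -> take RIGHT -> hotel
i=3: L=foxtrot R=foxtrot -> agree -> foxtrot
i=4: L=juliet R=juliet -> agree -> juliet
i=5: L=alpha R=alpha -> agree -> alpha
Conflict count: 0

Answer: 0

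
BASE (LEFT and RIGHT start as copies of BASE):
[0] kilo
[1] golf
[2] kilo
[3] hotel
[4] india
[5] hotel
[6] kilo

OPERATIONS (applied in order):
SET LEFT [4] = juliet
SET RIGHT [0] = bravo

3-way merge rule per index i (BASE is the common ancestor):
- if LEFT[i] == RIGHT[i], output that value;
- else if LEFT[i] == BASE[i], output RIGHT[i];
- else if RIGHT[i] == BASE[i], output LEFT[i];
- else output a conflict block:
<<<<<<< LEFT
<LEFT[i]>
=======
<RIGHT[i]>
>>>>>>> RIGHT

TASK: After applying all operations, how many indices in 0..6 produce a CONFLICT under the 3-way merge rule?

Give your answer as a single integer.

Final LEFT:  [kilo, golf, kilo, hotel, juliet, hotel, kilo]
Final RIGHT: [bravo, golf, kilo, hotel, india, hotel, kilo]
i=0: L=kilo=BASE, R=bravo -> take RIGHT -> bravo
i=1: L=golf R=golf -> agree -> golf
i=2: L=kilo R=kilo -> agree -> kilo
i=3: L=hotel R=hotel -> agree -> hotel
i=4: L=juliet, R=india=BASE -> take LEFT -> juliet
i=5: L=hotel R=hotel -> agree -> hotel
i=6: L=kilo R=kilo -> agree -> kilo
Conflict count: 0

Answer: 0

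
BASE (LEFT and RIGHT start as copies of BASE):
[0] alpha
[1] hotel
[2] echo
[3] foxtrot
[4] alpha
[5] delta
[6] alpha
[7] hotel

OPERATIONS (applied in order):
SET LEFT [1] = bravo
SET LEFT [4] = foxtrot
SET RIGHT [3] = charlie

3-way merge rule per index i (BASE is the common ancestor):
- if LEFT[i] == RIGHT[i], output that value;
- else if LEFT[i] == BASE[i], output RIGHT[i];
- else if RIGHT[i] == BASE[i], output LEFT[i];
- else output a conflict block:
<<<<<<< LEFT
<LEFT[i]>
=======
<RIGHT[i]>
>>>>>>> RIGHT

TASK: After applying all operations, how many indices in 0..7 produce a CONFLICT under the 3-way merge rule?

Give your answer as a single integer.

Answer: 0

Derivation:
Final LEFT:  [alpha, bravo, echo, foxtrot, foxtrot, delta, alpha, hotel]
Final RIGHT: [alpha, hotel, echo, charlie, alpha, delta, alpha, hotel]
i=0: L=alpha R=alpha -> agree -> alpha
i=1: L=bravo, R=hotel=BASE -> take LEFT -> bravo
i=2: L=echo R=echo -> agree -> echo
i=3: L=foxtrot=BASE, R=charlie -> take RIGHT -> charlie
i=4: L=foxtrot, R=alpha=BASE -> take LEFT -> foxtrot
i=5: L=delta R=delta -> agree -> delta
i=6: L=alpha R=alpha -> agree -> alpha
i=7: L=hotel R=hotel -> agree -> hotel
Conflict count: 0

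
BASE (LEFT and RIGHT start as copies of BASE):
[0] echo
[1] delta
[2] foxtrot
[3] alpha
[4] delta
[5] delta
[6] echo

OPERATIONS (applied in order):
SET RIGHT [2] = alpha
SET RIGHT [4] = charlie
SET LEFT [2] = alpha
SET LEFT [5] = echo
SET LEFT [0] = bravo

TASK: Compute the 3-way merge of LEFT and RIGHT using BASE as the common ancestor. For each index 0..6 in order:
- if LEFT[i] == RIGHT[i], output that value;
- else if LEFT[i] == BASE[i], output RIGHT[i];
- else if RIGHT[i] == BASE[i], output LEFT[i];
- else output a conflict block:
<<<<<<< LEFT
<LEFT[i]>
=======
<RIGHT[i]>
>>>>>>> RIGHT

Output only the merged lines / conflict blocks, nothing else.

Answer: bravo
delta
alpha
alpha
charlie
echo
echo

Derivation:
Final LEFT:  [bravo, delta, alpha, alpha, delta, echo, echo]
Final RIGHT: [echo, delta, alpha, alpha, charlie, delta, echo]
i=0: L=bravo, R=echo=BASE -> take LEFT -> bravo
i=1: L=delta R=delta -> agree -> delta
i=2: L=alpha R=alpha -> agree -> alpha
i=3: L=alpha R=alpha -> agree -> alpha
i=4: L=delta=BASE, R=charlie -> take RIGHT -> charlie
i=5: L=echo, R=delta=BASE -> take LEFT -> echo
i=6: L=echo R=echo -> agree -> echo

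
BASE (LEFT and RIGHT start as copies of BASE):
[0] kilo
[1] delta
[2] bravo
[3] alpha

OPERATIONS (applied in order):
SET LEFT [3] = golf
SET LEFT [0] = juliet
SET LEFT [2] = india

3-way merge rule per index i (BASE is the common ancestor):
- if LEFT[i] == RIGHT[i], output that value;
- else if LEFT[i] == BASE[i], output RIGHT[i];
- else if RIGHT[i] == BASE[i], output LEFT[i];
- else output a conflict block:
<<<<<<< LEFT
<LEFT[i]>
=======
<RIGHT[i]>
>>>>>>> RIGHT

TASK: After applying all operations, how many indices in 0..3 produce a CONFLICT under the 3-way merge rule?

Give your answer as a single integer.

Answer: 0

Derivation:
Final LEFT:  [juliet, delta, india, golf]
Final RIGHT: [kilo, delta, bravo, alpha]
i=0: L=juliet, R=kilo=BASE -> take LEFT -> juliet
i=1: L=delta R=delta -> agree -> delta
i=2: L=india, R=bravo=BASE -> take LEFT -> india
i=3: L=golf, R=alpha=BASE -> take LEFT -> golf
Conflict count: 0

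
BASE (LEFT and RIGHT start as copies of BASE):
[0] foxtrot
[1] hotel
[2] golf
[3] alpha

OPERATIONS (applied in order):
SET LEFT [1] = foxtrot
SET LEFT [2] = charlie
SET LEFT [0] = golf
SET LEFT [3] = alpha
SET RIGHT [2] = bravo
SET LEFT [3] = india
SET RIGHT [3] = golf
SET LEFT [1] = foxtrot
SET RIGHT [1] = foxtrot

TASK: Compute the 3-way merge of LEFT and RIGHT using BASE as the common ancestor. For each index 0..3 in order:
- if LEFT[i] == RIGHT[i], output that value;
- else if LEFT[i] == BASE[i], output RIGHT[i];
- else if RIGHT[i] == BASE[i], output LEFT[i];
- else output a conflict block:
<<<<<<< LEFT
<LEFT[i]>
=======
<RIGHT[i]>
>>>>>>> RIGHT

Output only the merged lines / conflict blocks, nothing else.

Final LEFT:  [golf, foxtrot, charlie, india]
Final RIGHT: [foxtrot, foxtrot, bravo, golf]
i=0: L=golf, R=foxtrot=BASE -> take LEFT -> golf
i=1: L=foxtrot R=foxtrot -> agree -> foxtrot
i=2: BASE=golf L=charlie R=bravo all differ -> CONFLICT
i=3: BASE=alpha L=india R=golf all differ -> CONFLICT

Answer: golf
foxtrot
<<<<<<< LEFT
charlie
=======
bravo
>>>>>>> RIGHT
<<<<<<< LEFT
india
=======
golf
>>>>>>> RIGHT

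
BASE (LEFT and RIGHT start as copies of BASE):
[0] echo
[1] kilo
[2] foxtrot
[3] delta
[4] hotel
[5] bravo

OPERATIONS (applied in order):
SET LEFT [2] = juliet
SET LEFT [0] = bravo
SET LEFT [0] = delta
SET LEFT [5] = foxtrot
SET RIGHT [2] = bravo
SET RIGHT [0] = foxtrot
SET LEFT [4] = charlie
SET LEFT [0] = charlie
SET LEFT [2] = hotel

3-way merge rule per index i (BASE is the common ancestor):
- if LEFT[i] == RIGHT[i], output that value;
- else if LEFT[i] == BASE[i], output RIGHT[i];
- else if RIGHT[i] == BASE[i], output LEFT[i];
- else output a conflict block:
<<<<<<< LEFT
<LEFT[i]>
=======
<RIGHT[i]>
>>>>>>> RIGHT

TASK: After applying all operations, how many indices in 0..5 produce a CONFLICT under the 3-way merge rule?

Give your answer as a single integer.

Final LEFT:  [charlie, kilo, hotel, delta, charlie, foxtrot]
Final RIGHT: [foxtrot, kilo, bravo, delta, hotel, bravo]
i=0: BASE=echo L=charlie R=foxtrot all differ -> CONFLICT
i=1: L=kilo R=kilo -> agree -> kilo
i=2: BASE=foxtrot L=hotel R=bravo all differ -> CONFLICT
i=3: L=delta R=delta -> agree -> delta
i=4: L=charlie, R=hotel=BASE -> take LEFT -> charlie
i=5: L=foxtrot, R=bravo=BASE -> take LEFT -> foxtrot
Conflict count: 2

Answer: 2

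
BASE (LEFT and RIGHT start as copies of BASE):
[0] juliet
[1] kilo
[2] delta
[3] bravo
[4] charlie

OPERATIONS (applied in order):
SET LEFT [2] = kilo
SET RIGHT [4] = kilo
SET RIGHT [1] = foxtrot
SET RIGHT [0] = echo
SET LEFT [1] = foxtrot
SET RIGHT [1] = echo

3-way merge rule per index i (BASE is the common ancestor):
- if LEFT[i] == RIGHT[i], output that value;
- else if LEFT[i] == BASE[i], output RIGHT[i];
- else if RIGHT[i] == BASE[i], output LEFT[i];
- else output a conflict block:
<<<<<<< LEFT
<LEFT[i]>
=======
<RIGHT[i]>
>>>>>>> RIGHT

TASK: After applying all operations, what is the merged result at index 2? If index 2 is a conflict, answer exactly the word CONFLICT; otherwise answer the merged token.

Answer: kilo

Derivation:
Final LEFT:  [juliet, foxtrot, kilo, bravo, charlie]
Final RIGHT: [echo, echo, delta, bravo, kilo]
i=0: L=juliet=BASE, R=echo -> take RIGHT -> echo
i=1: BASE=kilo L=foxtrot R=echo all differ -> CONFLICT
i=2: L=kilo, R=delta=BASE -> take LEFT -> kilo
i=3: L=bravo R=bravo -> agree -> bravo
i=4: L=charlie=BASE, R=kilo -> take RIGHT -> kilo
Index 2 -> kilo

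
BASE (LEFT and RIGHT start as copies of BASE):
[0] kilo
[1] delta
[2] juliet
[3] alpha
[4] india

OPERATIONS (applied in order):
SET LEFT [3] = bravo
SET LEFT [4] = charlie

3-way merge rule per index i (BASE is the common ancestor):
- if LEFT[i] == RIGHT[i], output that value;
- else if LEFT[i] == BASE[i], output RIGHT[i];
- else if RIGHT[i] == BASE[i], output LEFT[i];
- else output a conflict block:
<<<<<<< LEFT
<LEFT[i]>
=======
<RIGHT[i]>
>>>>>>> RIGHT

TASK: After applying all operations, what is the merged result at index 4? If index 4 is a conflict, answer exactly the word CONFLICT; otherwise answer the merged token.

Answer: charlie

Derivation:
Final LEFT:  [kilo, delta, juliet, bravo, charlie]
Final RIGHT: [kilo, delta, juliet, alpha, india]
i=0: L=kilo R=kilo -> agree -> kilo
i=1: L=delta R=delta -> agree -> delta
i=2: L=juliet R=juliet -> agree -> juliet
i=3: L=bravo, R=alpha=BASE -> take LEFT -> bravo
i=4: L=charlie, R=india=BASE -> take LEFT -> charlie
Index 4 -> charlie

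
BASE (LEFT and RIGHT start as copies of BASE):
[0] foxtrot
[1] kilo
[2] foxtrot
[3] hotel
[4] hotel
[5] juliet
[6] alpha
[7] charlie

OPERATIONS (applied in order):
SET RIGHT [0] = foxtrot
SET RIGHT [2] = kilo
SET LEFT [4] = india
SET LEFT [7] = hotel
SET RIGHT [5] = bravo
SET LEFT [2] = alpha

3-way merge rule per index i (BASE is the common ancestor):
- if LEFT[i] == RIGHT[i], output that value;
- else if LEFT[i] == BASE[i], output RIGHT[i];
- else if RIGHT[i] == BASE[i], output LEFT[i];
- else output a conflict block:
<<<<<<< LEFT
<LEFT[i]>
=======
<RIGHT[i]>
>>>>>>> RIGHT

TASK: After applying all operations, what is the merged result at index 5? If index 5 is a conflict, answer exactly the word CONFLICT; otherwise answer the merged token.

Answer: bravo

Derivation:
Final LEFT:  [foxtrot, kilo, alpha, hotel, india, juliet, alpha, hotel]
Final RIGHT: [foxtrot, kilo, kilo, hotel, hotel, bravo, alpha, charlie]
i=0: L=foxtrot R=foxtrot -> agree -> foxtrot
i=1: L=kilo R=kilo -> agree -> kilo
i=2: BASE=foxtrot L=alpha R=kilo all differ -> CONFLICT
i=3: L=hotel R=hotel -> agree -> hotel
i=4: L=india, R=hotel=BASE -> take LEFT -> india
i=5: L=juliet=BASE, R=bravo -> take RIGHT -> bravo
i=6: L=alpha R=alpha -> agree -> alpha
i=7: L=hotel, R=charlie=BASE -> take LEFT -> hotel
Index 5 -> bravo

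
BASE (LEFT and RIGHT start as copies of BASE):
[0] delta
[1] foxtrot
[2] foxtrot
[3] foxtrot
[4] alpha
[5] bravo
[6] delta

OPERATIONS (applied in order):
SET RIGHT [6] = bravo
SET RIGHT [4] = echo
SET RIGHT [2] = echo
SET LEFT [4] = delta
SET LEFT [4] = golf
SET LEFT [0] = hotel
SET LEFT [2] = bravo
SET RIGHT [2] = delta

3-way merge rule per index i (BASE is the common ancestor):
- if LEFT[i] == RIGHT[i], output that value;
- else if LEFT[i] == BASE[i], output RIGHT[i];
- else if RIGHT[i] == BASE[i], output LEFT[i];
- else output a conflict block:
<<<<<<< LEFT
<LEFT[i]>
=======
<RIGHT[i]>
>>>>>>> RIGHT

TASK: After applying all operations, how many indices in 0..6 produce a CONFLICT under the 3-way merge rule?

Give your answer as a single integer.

Final LEFT:  [hotel, foxtrot, bravo, foxtrot, golf, bravo, delta]
Final RIGHT: [delta, foxtrot, delta, foxtrot, echo, bravo, bravo]
i=0: L=hotel, R=delta=BASE -> take LEFT -> hotel
i=1: L=foxtrot R=foxtrot -> agree -> foxtrot
i=2: BASE=foxtrot L=bravo R=delta all differ -> CONFLICT
i=3: L=foxtrot R=foxtrot -> agree -> foxtrot
i=4: BASE=alpha L=golf R=echo all differ -> CONFLICT
i=5: L=bravo R=bravo -> agree -> bravo
i=6: L=delta=BASE, R=bravo -> take RIGHT -> bravo
Conflict count: 2

Answer: 2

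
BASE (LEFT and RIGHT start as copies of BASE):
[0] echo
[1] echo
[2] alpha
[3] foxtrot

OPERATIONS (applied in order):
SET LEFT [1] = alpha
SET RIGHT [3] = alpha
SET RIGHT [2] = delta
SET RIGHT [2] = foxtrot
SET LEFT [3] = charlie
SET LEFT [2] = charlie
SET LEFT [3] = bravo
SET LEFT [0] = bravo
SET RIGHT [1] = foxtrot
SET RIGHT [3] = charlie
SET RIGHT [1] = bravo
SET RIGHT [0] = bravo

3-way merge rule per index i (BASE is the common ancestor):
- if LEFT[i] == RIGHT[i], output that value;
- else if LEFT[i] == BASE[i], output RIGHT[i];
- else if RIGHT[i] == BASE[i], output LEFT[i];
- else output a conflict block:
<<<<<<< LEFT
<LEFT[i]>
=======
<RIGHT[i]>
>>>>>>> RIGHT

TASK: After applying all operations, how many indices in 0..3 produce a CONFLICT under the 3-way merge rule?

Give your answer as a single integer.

Final LEFT:  [bravo, alpha, charlie, bravo]
Final RIGHT: [bravo, bravo, foxtrot, charlie]
i=0: L=bravo R=bravo -> agree -> bravo
i=1: BASE=echo L=alpha R=bravo all differ -> CONFLICT
i=2: BASE=alpha L=charlie R=foxtrot all differ -> CONFLICT
i=3: BASE=foxtrot L=bravo R=charlie all differ -> CONFLICT
Conflict count: 3

Answer: 3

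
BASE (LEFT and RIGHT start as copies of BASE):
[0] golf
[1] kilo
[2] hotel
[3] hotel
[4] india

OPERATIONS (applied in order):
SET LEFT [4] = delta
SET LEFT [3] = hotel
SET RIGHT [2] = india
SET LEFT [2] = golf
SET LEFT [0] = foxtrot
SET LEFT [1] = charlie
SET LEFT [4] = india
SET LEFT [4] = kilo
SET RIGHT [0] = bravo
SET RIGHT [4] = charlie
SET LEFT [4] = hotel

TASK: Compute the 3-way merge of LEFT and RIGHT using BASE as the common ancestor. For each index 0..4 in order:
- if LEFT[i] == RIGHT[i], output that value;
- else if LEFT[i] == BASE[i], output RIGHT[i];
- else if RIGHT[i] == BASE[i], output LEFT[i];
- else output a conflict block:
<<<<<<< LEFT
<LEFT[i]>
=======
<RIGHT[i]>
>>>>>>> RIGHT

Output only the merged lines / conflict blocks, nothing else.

Final LEFT:  [foxtrot, charlie, golf, hotel, hotel]
Final RIGHT: [bravo, kilo, india, hotel, charlie]
i=0: BASE=golf L=foxtrot R=bravo all differ -> CONFLICT
i=1: L=charlie, R=kilo=BASE -> take LEFT -> charlie
i=2: BASE=hotel L=golf R=india all differ -> CONFLICT
i=3: L=hotel R=hotel -> agree -> hotel
i=4: BASE=india L=hotel R=charlie all differ -> CONFLICT

Answer: <<<<<<< LEFT
foxtrot
=======
bravo
>>>>>>> RIGHT
charlie
<<<<<<< LEFT
golf
=======
india
>>>>>>> RIGHT
hotel
<<<<<<< LEFT
hotel
=======
charlie
>>>>>>> RIGHT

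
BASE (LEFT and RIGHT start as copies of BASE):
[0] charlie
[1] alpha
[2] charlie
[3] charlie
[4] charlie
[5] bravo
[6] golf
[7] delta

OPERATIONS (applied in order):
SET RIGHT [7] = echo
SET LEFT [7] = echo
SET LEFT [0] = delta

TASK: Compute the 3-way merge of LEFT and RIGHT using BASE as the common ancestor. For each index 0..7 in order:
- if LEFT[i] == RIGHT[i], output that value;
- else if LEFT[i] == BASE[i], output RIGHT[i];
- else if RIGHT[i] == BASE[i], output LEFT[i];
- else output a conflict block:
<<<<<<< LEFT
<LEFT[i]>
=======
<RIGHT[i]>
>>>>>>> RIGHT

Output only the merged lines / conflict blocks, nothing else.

Final LEFT:  [delta, alpha, charlie, charlie, charlie, bravo, golf, echo]
Final RIGHT: [charlie, alpha, charlie, charlie, charlie, bravo, golf, echo]
i=0: L=delta, R=charlie=BASE -> take LEFT -> delta
i=1: L=alpha R=alpha -> agree -> alpha
i=2: L=charlie R=charlie -> agree -> charlie
i=3: L=charlie R=charlie -> agree -> charlie
i=4: L=charlie R=charlie -> agree -> charlie
i=5: L=bravo R=bravo -> agree -> bravo
i=6: L=golf R=golf -> agree -> golf
i=7: L=echo R=echo -> agree -> echo

Answer: delta
alpha
charlie
charlie
charlie
bravo
golf
echo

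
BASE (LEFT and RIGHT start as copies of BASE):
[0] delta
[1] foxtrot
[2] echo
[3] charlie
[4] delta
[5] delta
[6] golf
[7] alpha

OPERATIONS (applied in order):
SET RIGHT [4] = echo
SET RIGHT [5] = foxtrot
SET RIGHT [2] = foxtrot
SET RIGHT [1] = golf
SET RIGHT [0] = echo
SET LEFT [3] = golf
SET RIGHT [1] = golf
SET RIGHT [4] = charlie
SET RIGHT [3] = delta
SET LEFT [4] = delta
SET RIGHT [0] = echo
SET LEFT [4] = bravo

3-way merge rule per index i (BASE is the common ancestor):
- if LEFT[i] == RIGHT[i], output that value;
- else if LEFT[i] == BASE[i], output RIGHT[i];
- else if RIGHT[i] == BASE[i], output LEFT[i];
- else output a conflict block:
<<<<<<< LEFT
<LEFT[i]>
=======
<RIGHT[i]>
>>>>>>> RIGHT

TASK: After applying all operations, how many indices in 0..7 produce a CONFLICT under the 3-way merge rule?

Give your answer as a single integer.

Answer: 2

Derivation:
Final LEFT:  [delta, foxtrot, echo, golf, bravo, delta, golf, alpha]
Final RIGHT: [echo, golf, foxtrot, delta, charlie, foxtrot, golf, alpha]
i=0: L=delta=BASE, R=echo -> take RIGHT -> echo
i=1: L=foxtrot=BASE, R=golf -> take RIGHT -> golf
i=2: L=echo=BASE, R=foxtrot -> take RIGHT -> foxtrot
i=3: BASE=charlie L=golf R=delta all differ -> CONFLICT
i=4: BASE=delta L=bravo R=charlie all differ -> CONFLICT
i=5: L=delta=BASE, R=foxtrot -> take RIGHT -> foxtrot
i=6: L=golf R=golf -> agree -> golf
i=7: L=alpha R=alpha -> agree -> alpha
Conflict count: 2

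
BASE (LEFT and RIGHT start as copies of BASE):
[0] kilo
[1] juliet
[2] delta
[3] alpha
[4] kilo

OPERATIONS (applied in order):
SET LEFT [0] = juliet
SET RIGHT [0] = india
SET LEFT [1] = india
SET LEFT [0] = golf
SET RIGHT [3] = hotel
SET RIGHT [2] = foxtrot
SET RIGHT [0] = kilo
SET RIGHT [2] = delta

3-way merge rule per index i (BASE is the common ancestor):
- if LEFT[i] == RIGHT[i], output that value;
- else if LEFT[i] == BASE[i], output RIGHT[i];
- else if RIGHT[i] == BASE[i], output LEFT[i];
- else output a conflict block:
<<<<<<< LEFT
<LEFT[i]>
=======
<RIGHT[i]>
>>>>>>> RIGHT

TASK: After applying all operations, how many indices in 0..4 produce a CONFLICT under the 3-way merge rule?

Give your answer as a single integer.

Answer: 0

Derivation:
Final LEFT:  [golf, india, delta, alpha, kilo]
Final RIGHT: [kilo, juliet, delta, hotel, kilo]
i=0: L=golf, R=kilo=BASE -> take LEFT -> golf
i=1: L=india, R=juliet=BASE -> take LEFT -> india
i=2: L=delta R=delta -> agree -> delta
i=3: L=alpha=BASE, R=hotel -> take RIGHT -> hotel
i=4: L=kilo R=kilo -> agree -> kilo
Conflict count: 0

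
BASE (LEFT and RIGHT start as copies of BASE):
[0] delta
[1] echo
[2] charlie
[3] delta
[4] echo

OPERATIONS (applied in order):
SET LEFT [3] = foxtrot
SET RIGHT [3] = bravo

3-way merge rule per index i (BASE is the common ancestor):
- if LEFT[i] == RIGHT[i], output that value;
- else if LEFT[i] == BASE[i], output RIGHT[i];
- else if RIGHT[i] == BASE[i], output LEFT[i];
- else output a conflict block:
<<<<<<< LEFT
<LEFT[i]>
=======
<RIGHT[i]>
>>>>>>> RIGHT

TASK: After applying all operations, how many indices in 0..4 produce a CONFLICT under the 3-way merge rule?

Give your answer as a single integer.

Answer: 1

Derivation:
Final LEFT:  [delta, echo, charlie, foxtrot, echo]
Final RIGHT: [delta, echo, charlie, bravo, echo]
i=0: L=delta R=delta -> agree -> delta
i=1: L=echo R=echo -> agree -> echo
i=2: L=charlie R=charlie -> agree -> charlie
i=3: BASE=delta L=foxtrot R=bravo all differ -> CONFLICT
i=4: L=echo R=echo -> agree -> echo
Conflict count: 1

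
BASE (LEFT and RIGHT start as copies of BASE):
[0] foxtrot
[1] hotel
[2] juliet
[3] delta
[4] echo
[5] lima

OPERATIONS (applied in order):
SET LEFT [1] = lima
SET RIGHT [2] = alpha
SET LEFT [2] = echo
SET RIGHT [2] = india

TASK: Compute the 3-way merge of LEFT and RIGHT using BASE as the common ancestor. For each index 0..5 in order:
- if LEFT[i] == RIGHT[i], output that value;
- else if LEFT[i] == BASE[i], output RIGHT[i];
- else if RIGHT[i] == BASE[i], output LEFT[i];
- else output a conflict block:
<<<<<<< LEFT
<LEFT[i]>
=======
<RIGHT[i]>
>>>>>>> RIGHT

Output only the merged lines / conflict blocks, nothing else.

Final LEFT:  [foxtrot, lima, echo, delta, echo, lima]
Final RIGHT: [foxtrot, hotel, india, delta, echo, lima]
i=0: L=foxtrot R=foxtrot -> agree -> foxtrot
i=1: L=lima, R=hotel=BASE -> take LEFT -> lima
i=2: BASE=juliet L=echo R=india all differ -> CONFLICT
i=3: L=delta R=delta -> agree -> delta
i=4: L=echo R=echo -> agree -> echo
i=5: L=lima R=lima -> agree -> lima

Answer: foxtrot
lima
<<<<<<< LEFT
echo
=======
india
>>>>>>> RIGHT
delta
echo
lima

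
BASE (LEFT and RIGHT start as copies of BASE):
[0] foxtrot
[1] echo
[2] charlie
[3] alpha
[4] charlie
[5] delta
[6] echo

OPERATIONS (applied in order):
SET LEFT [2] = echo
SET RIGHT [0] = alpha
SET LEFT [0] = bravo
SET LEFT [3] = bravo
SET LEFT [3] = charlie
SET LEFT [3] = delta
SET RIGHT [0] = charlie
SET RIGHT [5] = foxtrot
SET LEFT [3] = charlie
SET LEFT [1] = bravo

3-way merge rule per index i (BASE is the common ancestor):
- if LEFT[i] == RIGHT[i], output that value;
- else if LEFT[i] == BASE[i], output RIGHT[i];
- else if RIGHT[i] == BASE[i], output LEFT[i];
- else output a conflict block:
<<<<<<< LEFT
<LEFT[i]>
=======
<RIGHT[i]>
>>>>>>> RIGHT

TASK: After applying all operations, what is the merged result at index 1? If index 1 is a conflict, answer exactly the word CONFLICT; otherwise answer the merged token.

Answer: bravo

Derivation:
Final LEFT:  [bravo, bravo, echo, charlie, charlie, delta, echo]
Final RIGHT: [charlie, echo, charlie, alpha, charlie, foxtrot, echo]
i=0: BASE=foxtrot L=bravo R=charlie all differ -> CONFLICT
i=1: L=bravo, R=echo=BASE -> take LEFT -> bravo
i=2: L=echo, R=charlie=BASE -> take LEFT -> echo
i=3: L=charlie, R=alpha=BASE -> take LEFT -> charlie
i=4: L=charlie R=charlie -> agree -> charlie
i=5: L=delta=BASE, R=foxtrot -> take RIGHT -> foxtrot
i=6: L=echo R=echo -> agree -> echo
Index 1 -> bravo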